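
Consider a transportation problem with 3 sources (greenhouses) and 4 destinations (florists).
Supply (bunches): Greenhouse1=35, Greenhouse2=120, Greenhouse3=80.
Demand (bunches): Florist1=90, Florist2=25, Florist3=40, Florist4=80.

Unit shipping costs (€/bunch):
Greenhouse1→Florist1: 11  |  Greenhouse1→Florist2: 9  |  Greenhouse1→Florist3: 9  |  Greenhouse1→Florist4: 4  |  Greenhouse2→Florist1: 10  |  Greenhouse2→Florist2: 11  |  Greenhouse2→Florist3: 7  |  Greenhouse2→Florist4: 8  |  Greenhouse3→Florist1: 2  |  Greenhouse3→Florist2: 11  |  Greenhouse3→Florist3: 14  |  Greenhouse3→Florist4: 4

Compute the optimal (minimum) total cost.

1315

Optimal allocation:
  Greenhouse1→Florist4: 35 × €4 = €140
  Greenhouse2→Florist1: 10 × €10 = €100
  Greenhouse2→Florist2: 25 × €11 = €275
  Greenhouse2→Florist3: 40 × €7 = €280
  Greenhouse2→Florist4: 45 × €8 = €360
  Greenhouse3→Florist1: 80 × €2 = €160
Total = 140 + 100 + 275 + 280 + 360 + 160 = €1315.
(Supply check: Greenhouse1 ships 35; Greenhouse2 ships 120; Greenhouse3 ships 80.)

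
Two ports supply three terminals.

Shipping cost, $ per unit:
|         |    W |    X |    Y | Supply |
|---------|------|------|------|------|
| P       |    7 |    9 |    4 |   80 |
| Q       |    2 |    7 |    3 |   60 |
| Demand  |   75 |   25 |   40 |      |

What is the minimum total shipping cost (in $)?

An optimal shipping plan:
  P→W: 15 TEU
  P→X: 25 TEU
  P→Y: 40 TEU
  Q→W: 60 TEU
Total cost = $610.
(Supply check: P ships 80; Q ships 60.)

610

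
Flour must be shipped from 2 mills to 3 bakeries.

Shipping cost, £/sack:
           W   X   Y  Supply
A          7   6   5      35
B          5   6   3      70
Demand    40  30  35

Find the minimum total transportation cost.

Optimal allocation:
  A->W: 5 × £7 = £35
  A->X: 30 × £6 = £180
  B->W: 35 × £5 = £175
  B->Y: 35 × £3 = £105
Total = 35 + 180 + 175 + 105 = £495.

495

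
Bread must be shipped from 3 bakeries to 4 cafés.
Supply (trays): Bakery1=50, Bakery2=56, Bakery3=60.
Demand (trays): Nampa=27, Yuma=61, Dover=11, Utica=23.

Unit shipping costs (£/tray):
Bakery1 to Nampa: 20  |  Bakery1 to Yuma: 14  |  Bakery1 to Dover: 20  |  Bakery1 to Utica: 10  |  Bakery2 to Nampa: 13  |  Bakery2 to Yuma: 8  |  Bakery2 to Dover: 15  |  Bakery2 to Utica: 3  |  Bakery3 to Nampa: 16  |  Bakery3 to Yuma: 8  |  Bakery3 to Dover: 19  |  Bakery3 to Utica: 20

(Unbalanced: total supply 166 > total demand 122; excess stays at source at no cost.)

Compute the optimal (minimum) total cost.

1103

Optimal allocation:
  Bakery1→Dover: 6 trays
  Bakery2→Nampa: 27 trays
  Bakery2→Yuma: 1 trays
  Bakery2→Dover: 5 trays
  Bakery2→Utica: 23 trays
  Bakery3→Yuma: 60 trays
Total cost = £1103.
(Supply check: Bakery1 ships 6; Bakery2 ships 56; Bakery3 ships 60.)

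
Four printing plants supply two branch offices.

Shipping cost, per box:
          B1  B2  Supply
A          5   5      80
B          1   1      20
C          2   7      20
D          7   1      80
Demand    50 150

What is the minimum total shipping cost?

An optimal shipping plan:
  A->B1: 30 × 5 = 150
  A->B2: 50 × 5 = 250
  B->B2: 20 × 1 = 20
  C->B1: 20 × 2 = 40
  D->B2: 80 × 1 = 80
Total = 150 + 250 + 20 + 40 + 80 = 540.

540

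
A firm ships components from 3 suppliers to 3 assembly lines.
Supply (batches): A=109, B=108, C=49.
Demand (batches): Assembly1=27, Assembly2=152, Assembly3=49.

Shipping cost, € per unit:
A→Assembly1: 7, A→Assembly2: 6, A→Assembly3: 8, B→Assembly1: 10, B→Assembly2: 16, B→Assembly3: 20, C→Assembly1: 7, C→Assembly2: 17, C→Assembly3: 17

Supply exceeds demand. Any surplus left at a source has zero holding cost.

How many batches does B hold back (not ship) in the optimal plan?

38

An optimal plan:
  A->Assembly2: 82 batches
  A->Assembly3: 27 batches
  B->Assembly2: 70 batches
  C->Assembly1: 27 batches
  C->Assembly3: 22 batches
Total cost = €2391.
B ships 70 of its 108, leaving 38.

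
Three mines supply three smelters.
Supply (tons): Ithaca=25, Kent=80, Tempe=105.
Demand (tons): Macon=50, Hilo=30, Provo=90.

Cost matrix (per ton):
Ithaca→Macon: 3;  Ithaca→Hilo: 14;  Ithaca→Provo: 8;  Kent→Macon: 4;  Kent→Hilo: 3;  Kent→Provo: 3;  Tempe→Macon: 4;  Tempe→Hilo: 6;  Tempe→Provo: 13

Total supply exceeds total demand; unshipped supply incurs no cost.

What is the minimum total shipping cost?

685

One minimum-cost allocation:
  Ithaca–Macon: 15 tons
  Ithaca–Provo: 10 tons
  Kent–Provo: 80 tons
  Tempe–Macon: 35 tons
  Tempe–Hilo: 30 tons
Total cost = 685.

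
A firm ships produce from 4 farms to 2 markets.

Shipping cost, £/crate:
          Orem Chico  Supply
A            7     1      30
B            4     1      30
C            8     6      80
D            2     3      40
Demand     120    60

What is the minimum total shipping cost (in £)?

Optimal allocation:
  A to Chico: 30 × £1 = £30
  B to Chico: 30 × £1 = £30
  C to Orem: 80 × £8 = £640
  D to Orem: 40 × £2 = £80
Total = 30 + 30 + 640 + 80 = £780.

780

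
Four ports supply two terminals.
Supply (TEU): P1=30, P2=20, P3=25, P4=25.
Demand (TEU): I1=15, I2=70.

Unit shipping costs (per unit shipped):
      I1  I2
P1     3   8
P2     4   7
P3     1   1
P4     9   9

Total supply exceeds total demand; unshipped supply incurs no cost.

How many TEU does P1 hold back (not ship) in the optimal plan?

Minimum-cost shipments:
  P1 to I1: 15 × 3 = 45
  P1 to I2: 15 × 8 = 120
  P2 to I2: 20 × 7 = 140
  P3 to I2: 25 × 1 = 25
  P4 to I2: 10 × 9 = 90
Total cost = 420.
P1 ships 30 of its 30, leaving 0.

0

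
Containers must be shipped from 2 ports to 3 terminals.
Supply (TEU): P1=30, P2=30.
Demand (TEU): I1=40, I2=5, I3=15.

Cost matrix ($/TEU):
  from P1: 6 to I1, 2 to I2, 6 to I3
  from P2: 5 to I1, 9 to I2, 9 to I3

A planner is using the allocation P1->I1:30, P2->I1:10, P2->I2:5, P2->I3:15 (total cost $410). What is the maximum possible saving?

100

Current plan cost = 30·6 + 10·5 + 5·9 + 15·9 = $410.
Optimal plan:
  P1–I1: 10 × $6 = $60
  P1–I2: 5 × $2 = $10
  P1–I3: 15 × $6 = $90
  P2–I1: 30 × $5 = $150
Optimal cost = $310.
Saving = 410 − 310 = $100.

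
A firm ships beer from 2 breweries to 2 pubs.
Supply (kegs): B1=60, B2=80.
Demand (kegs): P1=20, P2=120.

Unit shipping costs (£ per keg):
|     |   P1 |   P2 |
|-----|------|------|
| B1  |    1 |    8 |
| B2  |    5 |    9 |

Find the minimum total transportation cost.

Optimal allocation:
  B1 to P1: 20 kegs
  B1 to P2: 40 kegs
  B2 to P2: 80 kegs
Total cost = £1060.
(Supply check: B1 ships 60; B2 ships 80.)

1060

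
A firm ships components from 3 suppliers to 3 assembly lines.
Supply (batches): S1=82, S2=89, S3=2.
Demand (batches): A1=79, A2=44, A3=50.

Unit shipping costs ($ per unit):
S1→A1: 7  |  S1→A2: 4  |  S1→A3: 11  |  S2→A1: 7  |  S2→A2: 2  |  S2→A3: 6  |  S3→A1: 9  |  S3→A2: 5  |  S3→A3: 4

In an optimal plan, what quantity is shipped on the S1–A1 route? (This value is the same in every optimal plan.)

79

The minimum-cost plan:
  S1→A1: 79 batches
  S1→A2: 3 batches
  S2→A2: 41 batches
  S2→A3: 48 batches
  S3→A3: 2 batches
Total cost = $943.
So S1→A1 carries 79 batches.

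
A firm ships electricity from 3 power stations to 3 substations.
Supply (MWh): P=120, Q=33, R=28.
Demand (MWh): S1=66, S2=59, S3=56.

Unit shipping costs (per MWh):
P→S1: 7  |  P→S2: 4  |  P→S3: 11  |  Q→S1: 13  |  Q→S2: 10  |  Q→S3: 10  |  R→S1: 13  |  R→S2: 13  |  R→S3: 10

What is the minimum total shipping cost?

Optimal allocation:
  P→S1: 61 MWh
  P→S2: 59 MWh
  Q→S3: 33 MWh
  R→S1: 5 MWh
  R→S3: 23 MWh
Total cost = 1288.

1288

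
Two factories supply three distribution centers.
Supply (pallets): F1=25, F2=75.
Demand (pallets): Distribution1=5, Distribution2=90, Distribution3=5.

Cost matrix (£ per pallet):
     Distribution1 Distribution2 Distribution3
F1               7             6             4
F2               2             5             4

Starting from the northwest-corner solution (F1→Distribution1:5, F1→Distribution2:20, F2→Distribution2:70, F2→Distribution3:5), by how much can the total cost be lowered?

Current plan cost = 5·7 + 20·6 + 70·5 + 5·4 = £525.
Optimal plan:
  F1–Distribution2: 20 × £6 = £120
  F1–Distribution3: 5 × £4 = £20
  F2–Distribution1: 5 × £2 = £10
  F2–Distribution2: 70 × £5 = £350
Optimal cost = £500.
Saving = 525 − 500 = £25.

25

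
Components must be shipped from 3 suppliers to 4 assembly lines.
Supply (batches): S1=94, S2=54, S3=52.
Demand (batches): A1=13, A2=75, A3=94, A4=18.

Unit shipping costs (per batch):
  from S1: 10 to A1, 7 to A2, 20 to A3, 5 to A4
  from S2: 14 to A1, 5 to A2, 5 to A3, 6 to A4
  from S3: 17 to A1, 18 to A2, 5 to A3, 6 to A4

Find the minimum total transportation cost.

Optimal allocation:
  S1 to A1: 13 × 10 = 130
  S1 to A2: 63 × 7 = 441
  S1 to A4: 18 × 5 = 90
  S2 to A2: 12 × 5 = 60
  S2 to A3: 42 × 5 = 210
  S3 to A3: 52 × 5 = 260
Total = 130 + 441 + 90 + 60 + 210 + 260 = 1191.

1191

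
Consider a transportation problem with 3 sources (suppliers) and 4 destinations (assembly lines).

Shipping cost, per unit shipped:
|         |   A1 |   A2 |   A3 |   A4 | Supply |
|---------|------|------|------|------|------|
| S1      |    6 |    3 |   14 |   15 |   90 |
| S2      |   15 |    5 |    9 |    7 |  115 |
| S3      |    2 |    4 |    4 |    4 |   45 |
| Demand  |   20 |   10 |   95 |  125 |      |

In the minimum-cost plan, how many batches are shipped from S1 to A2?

10

Solving gives:
  S1–A1: 20 batches
  S1–A2: 10 batches
  S1–A3: 60 batches
  S2–A4: 115 batches
  S3–A3: 35 batches
  S3–A4: 10 batches
Total cost = 1975.
So S1→A2 carries 10 batches.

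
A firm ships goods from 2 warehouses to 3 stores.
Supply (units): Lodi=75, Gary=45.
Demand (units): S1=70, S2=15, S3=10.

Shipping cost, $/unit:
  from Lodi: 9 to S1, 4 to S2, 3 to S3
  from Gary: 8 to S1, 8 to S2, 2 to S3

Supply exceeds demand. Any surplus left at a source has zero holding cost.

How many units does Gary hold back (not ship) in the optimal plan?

0

An optimal plan:
  Lodi to S1: 25 × $9 = $225
  Lodi to S2: 15 × $4 = $60
  Lodi to S3: 10 × $3 = $30
  Gary to S1: 45 × $8 = $360
Total cost = $675.
Gary ships 45 of its 45, leaving 0.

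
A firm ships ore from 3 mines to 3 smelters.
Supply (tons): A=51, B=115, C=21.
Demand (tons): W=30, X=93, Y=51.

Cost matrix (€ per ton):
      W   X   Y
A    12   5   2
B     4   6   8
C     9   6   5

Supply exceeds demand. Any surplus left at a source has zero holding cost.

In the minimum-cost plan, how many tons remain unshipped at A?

0

Minimum-cost shipments:
  A to Y: 51 tons
  B to W: 30 tons
  B to X: 85 tons
  C to X: 8 tons
Total cost = €780.
A ships 51 of its 51, leaving 0.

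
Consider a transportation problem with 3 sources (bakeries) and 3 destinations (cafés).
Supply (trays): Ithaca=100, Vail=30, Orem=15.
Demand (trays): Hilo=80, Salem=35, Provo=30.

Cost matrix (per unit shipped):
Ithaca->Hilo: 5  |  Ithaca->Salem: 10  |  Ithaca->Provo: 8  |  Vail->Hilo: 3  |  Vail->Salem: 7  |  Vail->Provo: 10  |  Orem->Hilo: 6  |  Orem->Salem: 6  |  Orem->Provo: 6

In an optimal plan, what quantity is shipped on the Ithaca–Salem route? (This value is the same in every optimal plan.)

Solving gives:
  Ithaca–Hilo: 70 × 5 = 350
  Ithaca–Provo: 30 × 8 = 240
  Vail–Hilo: 10 × 3 = 30
  Vail–Salem: 20 × 7 = 140
  Orem–Salem: 15 × 6 = 90
Total cost = 850.
The route Ithaca→Salem is not used.

0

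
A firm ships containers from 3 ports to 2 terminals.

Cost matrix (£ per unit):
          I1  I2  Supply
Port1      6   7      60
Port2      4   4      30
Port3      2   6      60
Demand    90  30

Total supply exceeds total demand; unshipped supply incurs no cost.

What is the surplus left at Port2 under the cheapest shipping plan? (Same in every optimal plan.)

0

An optimal plan:
  Port1→I1: 30 × £6 = £180
  Port2→I2: 30 × £4 = £120
  Port3→I1: 60 × £2 = £120
Total cost = £420.
Port2 ships 30 of its 30, leaving 0.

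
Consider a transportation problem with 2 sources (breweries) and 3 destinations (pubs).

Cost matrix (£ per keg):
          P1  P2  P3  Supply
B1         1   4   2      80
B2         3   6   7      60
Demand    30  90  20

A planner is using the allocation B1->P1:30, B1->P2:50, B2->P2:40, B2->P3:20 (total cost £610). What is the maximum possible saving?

Current plan cost = 30·1 + 50·4 + 40·6 + 20·7 = £610.
Optimal plan:
  B1→P1: 30 × £1 = £30
  B1→P2: 30 × £4 = £120
  B1→P3: 20 × £2 = £40
  B2→P2: 60 × £6 = £360
Optimal cost = £550.
Saving = 610 − 550 = £60.

60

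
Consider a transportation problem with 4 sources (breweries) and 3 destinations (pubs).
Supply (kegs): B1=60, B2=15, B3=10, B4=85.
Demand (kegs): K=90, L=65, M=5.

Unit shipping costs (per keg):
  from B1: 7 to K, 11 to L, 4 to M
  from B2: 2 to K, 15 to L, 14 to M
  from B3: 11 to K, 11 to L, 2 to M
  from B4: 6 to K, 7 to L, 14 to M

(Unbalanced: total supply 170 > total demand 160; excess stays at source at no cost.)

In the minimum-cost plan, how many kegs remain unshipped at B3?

An optimal plan:
  B1→K: 55 kegs
  B2→K: 15 kegs
  B3→M: 5 kegs
  B4→K: 20 kegs
  B4→L: 65 kegs
Total cost = 1000.
B3 ships 5 of its 10, leaving 5.

5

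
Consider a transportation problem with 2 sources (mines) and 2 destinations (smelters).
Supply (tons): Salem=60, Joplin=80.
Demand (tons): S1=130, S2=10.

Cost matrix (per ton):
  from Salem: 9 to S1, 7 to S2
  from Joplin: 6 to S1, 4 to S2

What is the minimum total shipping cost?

1000

Optimal allocation:
  Salem to S1: 50 tons
  Salem to S2: 10 tons
  Joplin to S1: 80 tons
Total cost = 1000.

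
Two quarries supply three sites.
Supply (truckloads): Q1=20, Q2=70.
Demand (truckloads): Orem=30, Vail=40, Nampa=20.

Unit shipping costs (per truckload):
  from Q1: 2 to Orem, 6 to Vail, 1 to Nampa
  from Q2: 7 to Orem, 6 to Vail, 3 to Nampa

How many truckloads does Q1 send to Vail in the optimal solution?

Solving gives:
  Q1–Orem: 20 × 2 = 40
  Q2–Orem: 10 × 7 = 70
  Q2–Vail: 40 × 6 = 240
  Q2–Nampa: 20 × 3 = 60
Total cost = 410.
The route Q1→Vail is not used.

0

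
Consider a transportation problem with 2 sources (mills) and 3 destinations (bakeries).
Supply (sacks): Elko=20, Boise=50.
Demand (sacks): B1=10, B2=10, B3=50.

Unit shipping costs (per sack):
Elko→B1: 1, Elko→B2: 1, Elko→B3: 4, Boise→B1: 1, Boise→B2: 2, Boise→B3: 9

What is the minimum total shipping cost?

Optimal allocation:
  Elko–B3: 20 × 4 = 80
  Boise–B1: 10 × 1 = 10
  Boise–B2: 10 × 2 = 20
  Boise–B3: 30 × 9 = 270
Total = 80 + 10 + 20 + 270 = 380.

380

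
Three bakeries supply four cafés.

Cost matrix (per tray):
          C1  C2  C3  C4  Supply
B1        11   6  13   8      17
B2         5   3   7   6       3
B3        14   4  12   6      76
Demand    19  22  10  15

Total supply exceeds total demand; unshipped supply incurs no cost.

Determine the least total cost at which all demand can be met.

One minimum-cost allocation:
  B1–C1: 16 × 11 = 176
  B2–C1: 3 × 5 = 15
  B3–C2: 22 × 4 = 88
  B3–C3: 10 × 12 = 120
  B3–C4: 15 × 6 = 90
Total = 176 + 15 + 88 + 120 + 90 = 489.

489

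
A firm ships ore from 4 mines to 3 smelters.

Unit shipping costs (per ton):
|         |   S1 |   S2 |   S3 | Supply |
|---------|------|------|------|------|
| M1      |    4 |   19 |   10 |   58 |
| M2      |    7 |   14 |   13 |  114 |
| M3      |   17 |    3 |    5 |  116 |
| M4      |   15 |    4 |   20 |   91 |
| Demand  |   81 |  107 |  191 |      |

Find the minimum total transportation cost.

One minimum-cost allocation:
  M1 to S1: 58 × 4 = 232
  M2 to S1: 23 × 7 = 161
  M2 to S3: 91 × 13 = 1183
  M3 to S2: 16 × 3 = 48
  M3 to S3: 100 × 5 = 500
  M4 to S2: 91 × 4 = 364
Total = 232 + 161 + 1183 + 48 + 500 + 364 = 2488.

2488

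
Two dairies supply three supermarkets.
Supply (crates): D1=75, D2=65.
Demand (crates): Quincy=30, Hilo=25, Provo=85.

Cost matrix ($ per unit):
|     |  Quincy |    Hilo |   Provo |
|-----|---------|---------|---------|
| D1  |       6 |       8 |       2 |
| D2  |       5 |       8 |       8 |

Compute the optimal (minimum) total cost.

One minimum-cost allocation:
  D1->Provo: 75 × $2 = $150
  D2->Quincy: 30 × $5 = $150
  D2->Hilo: 25 × $8 = $200
  D2->Provo: 10 × $8 = $80
Total = 150 + 150 + 200 + 80 = $580.

580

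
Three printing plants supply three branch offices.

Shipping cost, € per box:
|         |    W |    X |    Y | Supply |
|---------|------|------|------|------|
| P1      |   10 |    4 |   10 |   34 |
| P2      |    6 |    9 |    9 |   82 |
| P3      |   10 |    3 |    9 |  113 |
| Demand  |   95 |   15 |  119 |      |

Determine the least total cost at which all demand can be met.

1759

An optimal shipping plan:
  P1→W: 13 × €10 = €130
  P1→Y: 21 × €10 = €210
  P2→W: 82 × €6 = €492
  P3→X: 15 × €3 = €45
  P3→Y: 98 × €9 = €882
Total = 130 + 210 + 492 + 45 + 882 = €1759.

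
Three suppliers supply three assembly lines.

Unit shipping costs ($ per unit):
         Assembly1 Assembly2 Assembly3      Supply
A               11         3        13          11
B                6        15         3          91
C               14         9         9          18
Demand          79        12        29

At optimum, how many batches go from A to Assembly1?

Solving gives:
  A→Assembly2: 11 × $3 = $33
  B→Assembly1: 79 × $6 = $474
  B→Assembly3: 12 × $3 = $36
  C→Assembly2: 1 × $9 = $9
  C→Assembly3: 17 × $9 = $153
Total cost = $705.
The route A→Assembly1 is not used.

0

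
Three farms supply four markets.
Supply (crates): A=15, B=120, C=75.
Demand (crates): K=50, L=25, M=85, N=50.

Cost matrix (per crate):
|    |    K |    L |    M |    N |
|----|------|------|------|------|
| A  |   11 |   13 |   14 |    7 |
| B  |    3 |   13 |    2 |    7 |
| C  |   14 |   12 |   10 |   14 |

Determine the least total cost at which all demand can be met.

1335

One minimum-cost allocation:
  A→N: 15 × 7 = 105
  B→K: 50 × 3 = 150
  B→M: 70 × 2 = 140
  C→L: 25 × 12 = 300
  C→M: 15 × 10 = 150
  C→N: 35 × 14 = 490
Total = 105 + 150 + 140 + 300 + 150 + 490 = 1335.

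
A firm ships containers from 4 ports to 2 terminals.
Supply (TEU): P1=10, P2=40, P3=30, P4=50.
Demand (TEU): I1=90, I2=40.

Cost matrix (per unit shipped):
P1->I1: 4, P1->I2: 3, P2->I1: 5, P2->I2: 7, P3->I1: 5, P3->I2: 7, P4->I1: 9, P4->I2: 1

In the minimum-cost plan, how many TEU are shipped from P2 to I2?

Optimal shipments:
  P1 to I1: 10 × 4 = 40
  P2 to I1: 40 × 5 = 200
  P3 to I1: 30 × 5 = 150
  P4 to I1: 10 × 9 = 90
  P4 to I2: 40 × 1 = 40
Total cost = 520.
The route P2→I2 is not used.

0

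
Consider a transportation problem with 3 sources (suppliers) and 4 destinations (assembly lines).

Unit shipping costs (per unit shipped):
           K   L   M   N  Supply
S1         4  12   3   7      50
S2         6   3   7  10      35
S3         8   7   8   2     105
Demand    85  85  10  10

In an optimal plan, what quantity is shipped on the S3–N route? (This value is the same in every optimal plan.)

The minimum-cost plan:
  S1–K: 40 × 4 = 160
  S1–M: 10 × 3 = 30
  S2–L: 35 × 3 = 105
  S3–K: 45 × 8 = 360
  S3–L: 50 × 7 = 350
  S3–N: 10 × 2 = 20
Total cost = 1025.
So S3→N carries 10 batches.

10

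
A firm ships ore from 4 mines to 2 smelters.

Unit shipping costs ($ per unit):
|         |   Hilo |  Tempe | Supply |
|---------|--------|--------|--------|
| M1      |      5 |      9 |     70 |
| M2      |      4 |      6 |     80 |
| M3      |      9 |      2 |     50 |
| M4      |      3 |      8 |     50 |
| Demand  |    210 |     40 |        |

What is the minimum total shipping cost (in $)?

990

An optimal shipping plan:
  M1 to Hilo: 70 × $5 = $350
  M2 to Hilo: 80 × $4 = $320
  M3 to Hilo: 10 × $9 = $90
  M3 to Tempe: 40 × $2 = $80
  M4 to Hilo: 50 × $3 = $150
Total = 350 + 320 + 90 + 80 + 150 = $990.
(Supply check: M1 ships 70; M2 ships 80; M3 ships 50; M4 ships 50.)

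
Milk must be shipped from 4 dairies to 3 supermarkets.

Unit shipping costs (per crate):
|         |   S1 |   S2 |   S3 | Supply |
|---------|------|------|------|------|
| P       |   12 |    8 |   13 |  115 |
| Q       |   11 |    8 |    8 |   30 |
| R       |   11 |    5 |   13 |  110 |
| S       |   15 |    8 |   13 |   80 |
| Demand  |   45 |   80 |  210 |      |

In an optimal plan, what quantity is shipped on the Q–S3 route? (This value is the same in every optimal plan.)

The minimum-cost plan:
  P to S1: 15 crates
  P to S3: 100 crates
  Q to S3: 30 crates
  R to S1: 30 crates
  R to S2: 80 crates
  S to S3: 80 crates
Total cost = 3490.
So Q→S3 carries 30 crates.

30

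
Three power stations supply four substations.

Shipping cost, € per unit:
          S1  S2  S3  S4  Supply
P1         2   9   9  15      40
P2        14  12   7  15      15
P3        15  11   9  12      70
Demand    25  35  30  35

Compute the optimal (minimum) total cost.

A cheapest plan:
  P1 to S1: 25 MWh
  P1 to S2: 15 MWh
  P2 to S3: 15 MWh
  P3 to S2: 20 MWh
  P3 to S3: 15 MWh
  P3 to S4: 35 MWh
Total cost = €1065.

1065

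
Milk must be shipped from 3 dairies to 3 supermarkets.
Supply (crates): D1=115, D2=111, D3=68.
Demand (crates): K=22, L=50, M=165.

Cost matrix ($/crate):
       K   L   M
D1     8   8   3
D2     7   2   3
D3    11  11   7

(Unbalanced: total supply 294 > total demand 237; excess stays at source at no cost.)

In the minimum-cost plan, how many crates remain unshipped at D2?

An optimal plan:
  D1–M: 115 × $3 = $345
  D2–K: 22 × $7 = $154
  D2–L: 50 × $2 = $100
  D2–M: 39 × $3 = $117
  D3–M: 11 × $7 = $77
Total cost = $793.
D2 ships 111 of its 111, leaving 0.

0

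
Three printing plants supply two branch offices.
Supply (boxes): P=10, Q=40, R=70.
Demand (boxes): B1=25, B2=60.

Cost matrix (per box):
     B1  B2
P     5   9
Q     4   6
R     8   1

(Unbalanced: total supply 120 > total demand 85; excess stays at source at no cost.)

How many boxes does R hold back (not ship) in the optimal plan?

10

Minimum-cost shipments:
  Q->B1: 25 boxes
  R->B2: 60 boxes
Total cost = 160.
R ships 60 of its 70, leaving 10.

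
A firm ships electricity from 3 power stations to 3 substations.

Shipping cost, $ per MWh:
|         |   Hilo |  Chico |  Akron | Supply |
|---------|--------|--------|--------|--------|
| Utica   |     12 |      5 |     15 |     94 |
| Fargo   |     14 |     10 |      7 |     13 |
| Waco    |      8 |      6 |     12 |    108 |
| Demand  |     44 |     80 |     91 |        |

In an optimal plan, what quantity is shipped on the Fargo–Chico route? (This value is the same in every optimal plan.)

0

Solving gives:
  Utica->Chico: 80 MWh
  Utica->Akron: 14 MWh
  Fargo->Akron: 13 MWh
  Waco->Hilo: 44 MWh
  Waco->Akron: 64 MWh
Total cost = $1821.
The route Fargo→Chico is not used.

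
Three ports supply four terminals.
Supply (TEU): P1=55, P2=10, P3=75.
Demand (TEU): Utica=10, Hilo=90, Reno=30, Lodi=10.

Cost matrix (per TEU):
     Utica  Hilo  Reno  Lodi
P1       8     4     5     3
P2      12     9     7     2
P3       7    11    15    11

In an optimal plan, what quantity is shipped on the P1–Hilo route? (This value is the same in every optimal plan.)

25

Solving gives:
  P1–Hilo: 25 × 4 = 100
  P1–Reno: 30 × 5 = 150
  P2–Lodi: 10 × 2 = 20
  P3–Utica: 10 × 7 = 70
  P3–Hilo: 65 × 11 = 715
Total cost = 1055.
So P1→Hilo carries 25 TEU.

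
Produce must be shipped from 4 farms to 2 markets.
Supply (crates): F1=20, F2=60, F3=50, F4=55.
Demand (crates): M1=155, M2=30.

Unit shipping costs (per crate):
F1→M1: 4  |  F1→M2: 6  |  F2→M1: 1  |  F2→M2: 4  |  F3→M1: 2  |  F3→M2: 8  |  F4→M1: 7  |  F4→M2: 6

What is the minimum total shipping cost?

595

A cheapest plan:
  F1–M1: 20 × 4 = 80
  F2–M1: 60 × 1 = 60
  F3–M1: 50 × 2 = 100
  F4–M1: 25 × 7 = 175
  F4–M2: 30 × 6 = 180
Total = 80 + 60 + 100 + 175 + 180 = 595.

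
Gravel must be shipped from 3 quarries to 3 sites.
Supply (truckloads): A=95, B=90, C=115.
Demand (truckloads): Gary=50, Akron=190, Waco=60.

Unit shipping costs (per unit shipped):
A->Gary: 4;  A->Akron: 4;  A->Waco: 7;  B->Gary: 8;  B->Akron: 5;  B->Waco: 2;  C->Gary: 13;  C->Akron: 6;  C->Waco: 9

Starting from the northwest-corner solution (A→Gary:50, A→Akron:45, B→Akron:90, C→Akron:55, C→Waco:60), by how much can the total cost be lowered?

360

Current plan cost = 50·4 + 45·4 + 90·5 + 55·6 + 60·9 = 1700.
Optimal plan:
  A→Gary: 50 truckloads
  A→Akron: 45 truckloads
  B→Akron: 30 truckloads
  B→Waco: 60 truckloads
  C→Akron: 115 truckloads
Optimal cost = 1340.
Saving = 1700 − 1340 = 360.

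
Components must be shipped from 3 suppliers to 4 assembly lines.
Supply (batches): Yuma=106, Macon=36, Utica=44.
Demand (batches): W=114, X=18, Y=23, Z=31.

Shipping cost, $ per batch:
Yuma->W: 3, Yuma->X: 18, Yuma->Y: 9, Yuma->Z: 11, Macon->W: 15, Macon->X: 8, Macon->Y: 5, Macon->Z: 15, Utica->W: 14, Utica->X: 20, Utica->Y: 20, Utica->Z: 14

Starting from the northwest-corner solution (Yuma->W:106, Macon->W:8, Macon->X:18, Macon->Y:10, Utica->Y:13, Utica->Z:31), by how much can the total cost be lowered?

Current plan cost = 106·3 + 8·15 + 18·8 + 10·5 + 13·20 + 31·14 = $1326.
Optimal plan:
  Yuma–W: 106 × $3 = $318
  Macon–X: 13 × $8 = $104
  Macon–Y: 23 × $5 = $115
  Utica–W: 8 × $14 = $112
  Utica–X: 5 × $20 = $100
  Utica–Z: 31 × $14 = $434
Optimal cost = $1183.
Saving = 1326 − 1183 = $143.

143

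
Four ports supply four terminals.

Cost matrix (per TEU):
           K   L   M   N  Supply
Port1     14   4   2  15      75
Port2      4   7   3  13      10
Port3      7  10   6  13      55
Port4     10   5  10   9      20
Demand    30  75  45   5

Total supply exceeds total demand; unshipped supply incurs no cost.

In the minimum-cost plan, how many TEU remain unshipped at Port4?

Minimum-cost shipments:
  Port1 to L: 60 TEU
  Port1 to M: 15 TEU
  Port2 to K: 10 TEU
  Port3 to K: 20 TEU
  Port3 to M: 30 TEU
  Port4 to L: 15 TEU
  Port4 to N: 5 TEU
Total cost = 750.
Port4 ships 20 of its 20, leaving 0.

0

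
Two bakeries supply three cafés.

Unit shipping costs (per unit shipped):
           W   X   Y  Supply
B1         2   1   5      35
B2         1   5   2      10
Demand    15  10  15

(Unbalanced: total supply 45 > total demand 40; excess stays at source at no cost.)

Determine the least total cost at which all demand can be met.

85

Optimal allocation:
  B1→W: 15 × 2 = 30
  B1→X: 10 × 1 = 10
  B1→Y: 5 × 5 = 25
  B2→Y: 10 × 2 = 20
Total = 30 + 10 + 25 + 20 = 85.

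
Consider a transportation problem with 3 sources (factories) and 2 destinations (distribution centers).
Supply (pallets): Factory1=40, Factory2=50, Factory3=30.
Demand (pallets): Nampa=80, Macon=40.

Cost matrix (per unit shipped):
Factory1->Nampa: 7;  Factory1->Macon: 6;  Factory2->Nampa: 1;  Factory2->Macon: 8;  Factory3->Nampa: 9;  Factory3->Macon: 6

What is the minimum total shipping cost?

500

An optimal shipping plan:
  Factory1→Nampa: 30 × 7 = 210
  Factory1→Macon: 10 × 6 = 60
  Factory2→Nampa: 50 × 1 = 50
  Factory3→Macon: 30 × 6 = 180
Total = 210 + 60 + 50 + 180 = 500.
(Supply check: Factory1 ships 40; Factory2 ships 50; Factory3 ships 30.)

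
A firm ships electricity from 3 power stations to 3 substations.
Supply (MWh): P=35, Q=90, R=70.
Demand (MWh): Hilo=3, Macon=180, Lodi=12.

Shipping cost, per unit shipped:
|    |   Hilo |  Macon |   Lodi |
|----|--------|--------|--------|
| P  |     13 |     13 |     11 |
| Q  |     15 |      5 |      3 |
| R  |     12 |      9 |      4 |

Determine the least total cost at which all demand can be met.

1475

A cheapest plan:
  P to Hilo: 3 × 13 = 39
  P to Macon: 32 × 13 = 416
  Q to Macon: 90 × 5 = 450
  R to Macon: 58 × 9 = 522
  R to Lodi: 12 × 4 = 48
Total = 39 + 416 + 450 + 522 + 48 = 1475.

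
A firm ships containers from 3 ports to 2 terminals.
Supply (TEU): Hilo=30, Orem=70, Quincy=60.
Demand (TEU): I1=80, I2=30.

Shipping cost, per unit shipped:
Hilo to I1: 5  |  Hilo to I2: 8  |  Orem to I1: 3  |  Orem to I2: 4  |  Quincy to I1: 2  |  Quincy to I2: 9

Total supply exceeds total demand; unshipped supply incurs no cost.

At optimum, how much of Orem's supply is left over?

An optimal plan:
  Orem→I1: 20 × 3 = 60
  Orem→I2: 30 × 4 = 120
  Quincy→I1: 60 × 2 = 120
Total cost = 300.
Orem ships 50 of its 70, leaving 20.

20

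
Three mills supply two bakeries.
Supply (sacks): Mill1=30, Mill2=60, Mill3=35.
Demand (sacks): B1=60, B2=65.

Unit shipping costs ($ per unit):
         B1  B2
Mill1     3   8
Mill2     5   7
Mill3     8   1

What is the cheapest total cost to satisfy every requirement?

485

An optimal shipping plan:
  Mill1–B1: 30 × $3 = $90
  Mill2–B1: 30 × $5 = $150
  Mill2–B2: 30 × $7 = $210
  Mill3–B2: 35 × $1 = $35
Total = 90 + 150 + 210 + 35 = $485.
(Supply check: Mill1 ships 30; Mill2 ships 60; Mill3 ships 35.)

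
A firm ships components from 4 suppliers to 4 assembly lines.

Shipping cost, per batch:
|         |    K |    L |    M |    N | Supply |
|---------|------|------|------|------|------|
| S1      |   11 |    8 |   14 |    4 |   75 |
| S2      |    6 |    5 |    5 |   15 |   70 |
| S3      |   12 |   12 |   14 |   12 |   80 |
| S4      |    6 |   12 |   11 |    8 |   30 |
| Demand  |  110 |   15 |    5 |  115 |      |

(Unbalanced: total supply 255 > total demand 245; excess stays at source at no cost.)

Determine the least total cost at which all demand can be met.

1720

A cheapest plan:
  S1→N: 75 × 4 = 300
  S2→K: 50 × 6 = 300
  S2→L: 15 × 5 = 75
  S2→M: 5 × 5 = 25
  S3→K: 30 × 12 = 360
  S3→N: 40 × 12 = 480
  S4→K: 30 × 6 = 180
Total = 300 + 300 + 75 + 25 + 360 + 480 + 180 = 1720.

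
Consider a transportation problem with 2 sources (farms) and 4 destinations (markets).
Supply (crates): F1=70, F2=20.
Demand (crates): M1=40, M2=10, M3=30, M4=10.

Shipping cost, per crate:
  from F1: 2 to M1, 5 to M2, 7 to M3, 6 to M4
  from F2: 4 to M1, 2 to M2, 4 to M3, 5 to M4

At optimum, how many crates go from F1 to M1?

40

Optimal shipments:
  F1->M1: 40 × 2 = 80
  F1->M2: 10 × 5 = 50
  F1->M3: 10 × 7 = 70
  F1->M4: 10 × 6 = 60
  F2->M3: 20 × 4 = 80
Total cost = 340.
So F1→M1 carries 40 crates.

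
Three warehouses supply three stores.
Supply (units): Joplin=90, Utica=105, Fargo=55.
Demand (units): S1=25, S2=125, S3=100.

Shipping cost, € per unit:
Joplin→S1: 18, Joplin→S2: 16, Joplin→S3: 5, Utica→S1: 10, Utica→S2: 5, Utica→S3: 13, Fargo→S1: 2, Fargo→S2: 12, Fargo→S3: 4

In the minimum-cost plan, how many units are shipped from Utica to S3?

0

Optimal shipments:
  Joplin->S3: 90 × €5 = €450
  Utica->S2: 105 × €5 = €525
  Fargo->S1: 25 × €2 = €50
  Fargo->S2: 20 × €12 = €240
  Fargo->S3: 10 × €4 = €40
Total cost = €1305.
The route Utica→S3 is not used.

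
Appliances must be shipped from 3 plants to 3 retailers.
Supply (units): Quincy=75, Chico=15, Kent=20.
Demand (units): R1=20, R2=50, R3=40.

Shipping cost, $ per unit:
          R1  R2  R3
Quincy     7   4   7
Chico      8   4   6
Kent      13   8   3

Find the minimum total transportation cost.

525

Optimal allocation:
  Quincy->R1: 20 × $7 = $140
  Quincy->R2: 50 × $4 = $200
  Quincy->R3: 5 × $7 = $35
  Chico->R3: 15 × $6 = $90
  Kent->R3: 20 × $3 = $60
Total = 140 + 200 + 35 + 90 + 60 = $525.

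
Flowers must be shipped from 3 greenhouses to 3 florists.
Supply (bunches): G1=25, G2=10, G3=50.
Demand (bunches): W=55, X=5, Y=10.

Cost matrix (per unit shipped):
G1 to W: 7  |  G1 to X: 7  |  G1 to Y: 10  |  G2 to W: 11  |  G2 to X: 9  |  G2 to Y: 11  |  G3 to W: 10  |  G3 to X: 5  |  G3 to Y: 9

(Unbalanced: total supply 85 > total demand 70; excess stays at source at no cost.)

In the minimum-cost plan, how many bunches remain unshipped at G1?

Minimum-cost shipments:
  G1–W: 25 bunches
  G3–W: 30 bunches
  G3–X: 5 bunches
  G3–Y: 10 bunches
Total cost = 590.
G1 ships 25 of its 25, leaving 0.

0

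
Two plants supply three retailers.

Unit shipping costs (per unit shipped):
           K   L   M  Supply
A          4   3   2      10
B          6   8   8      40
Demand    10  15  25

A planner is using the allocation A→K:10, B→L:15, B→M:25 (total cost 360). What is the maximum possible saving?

Current plan cost = 10·4 + 15·8 + 25·8 = 360.
Optimal plan:
  A to M: 10 × 2 = 20
  B to K: 10 × 6 = 60
  B to L: 15 × 8 = 120
  B to M: 15 × 8 = 120
Optimal cost = 320.
Saving = 360 − 320 = 40.

40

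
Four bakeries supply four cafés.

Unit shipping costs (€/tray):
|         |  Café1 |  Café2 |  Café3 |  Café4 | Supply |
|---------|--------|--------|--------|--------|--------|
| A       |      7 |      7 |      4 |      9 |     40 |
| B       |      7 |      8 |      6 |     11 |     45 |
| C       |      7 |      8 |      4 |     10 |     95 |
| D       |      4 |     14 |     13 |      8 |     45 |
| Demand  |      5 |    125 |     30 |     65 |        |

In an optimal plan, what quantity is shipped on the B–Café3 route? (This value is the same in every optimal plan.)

Optimal shipments:
  A→Café2: 15 trays
  A→Café4: 25 trays
  B→Café2: 45 trays
  C→Café2: 65 trays
  C→Café3: 30 trays
  D→Café1: 5 trays
  D→Café4: 40 trays
Total cost = €1670.
The route B→Café3 is not used.

0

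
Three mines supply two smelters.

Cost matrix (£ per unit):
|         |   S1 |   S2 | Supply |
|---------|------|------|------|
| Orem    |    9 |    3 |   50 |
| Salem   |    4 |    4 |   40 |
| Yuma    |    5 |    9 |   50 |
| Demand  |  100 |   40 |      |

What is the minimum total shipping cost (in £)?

A cheapest plan:
  Orem→S1: 10 tons
  Orem→S2: 40 tons
  Salem→S1: 40 tons
  Yuma→S1: 50 tons
Total cost = £620.
(Supply check: Orem ships 50; Salem ships 40; Yuma ships 50.)

620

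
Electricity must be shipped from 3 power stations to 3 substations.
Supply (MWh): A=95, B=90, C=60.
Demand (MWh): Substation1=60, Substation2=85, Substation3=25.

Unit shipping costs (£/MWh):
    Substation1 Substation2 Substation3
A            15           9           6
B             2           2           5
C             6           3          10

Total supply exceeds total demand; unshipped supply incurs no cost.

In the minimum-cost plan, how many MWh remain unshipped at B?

Minimum-cost shipments:
  A–Substation3: 20 × £6 = £120
  B–Substation1: 60 × £2 = £120
  B–Substation2: 25 × £2 = £50
  B–Substation3: 5 × £5 = £25
  C–Substation2: 60 × £3 = £180
Total cost = £495.
B ships 90 of its 90, leaving 0.

0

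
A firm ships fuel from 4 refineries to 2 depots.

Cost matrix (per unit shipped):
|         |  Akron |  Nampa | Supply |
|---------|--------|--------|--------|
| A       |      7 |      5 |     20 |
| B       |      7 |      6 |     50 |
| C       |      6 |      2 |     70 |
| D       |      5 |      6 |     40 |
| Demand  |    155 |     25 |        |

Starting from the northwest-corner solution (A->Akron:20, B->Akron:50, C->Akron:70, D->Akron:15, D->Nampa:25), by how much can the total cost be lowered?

125

Current plan cost = 20·7 + 50·7 + 70·6 + 15·5 + 25·6 = 1135.
Optimal plan:
  A–Akron: 20 × 7 = 140
  B–Akron: 50 × 7 = 350
  C–Akron: 45 × 6 = 270
  C–Nampa: 25 × 2 = 50
  D–Akron: 40 × 5 = 200
Optimal cost = 1010.
Saving = 1135 − 1010 = 125.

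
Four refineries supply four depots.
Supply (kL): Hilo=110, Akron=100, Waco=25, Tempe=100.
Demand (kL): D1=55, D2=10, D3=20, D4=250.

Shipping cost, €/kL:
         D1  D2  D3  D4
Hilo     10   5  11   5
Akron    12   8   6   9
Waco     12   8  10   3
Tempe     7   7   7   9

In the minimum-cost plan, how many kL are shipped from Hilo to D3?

Solving gives:
  Hilo->D4: 110 × €5 = €550
  Akron->D3: 20 × €6 = €120
  Akron->D4: 80 × €9 = €720
  Waco->D4: 25 × €3 = €75
  Tempe->D1: 55 × €7 = €385
  Tempe->D2: 10 × €7 = €70
  Tempe->D4: 35 × €9 = €315
Total cost = €2235.
The route Hilo→D3 is not used.

0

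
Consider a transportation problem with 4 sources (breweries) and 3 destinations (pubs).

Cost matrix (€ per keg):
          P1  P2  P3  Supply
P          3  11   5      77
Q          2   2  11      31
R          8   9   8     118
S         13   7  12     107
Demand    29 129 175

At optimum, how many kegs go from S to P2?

Optimal shipments:
  P→P1: 20 × €3 = €60
  P→P3: 57 × €5 = €285
  Q→P1: 9 × €2 = €18
  Q→P2: 22 × €2 = €44
  R→P3: 118 × €8 = €944
  S→P2: 107 × €7 = €749
Total cost = €2100.
So S→P2 carries 107 kegs.

107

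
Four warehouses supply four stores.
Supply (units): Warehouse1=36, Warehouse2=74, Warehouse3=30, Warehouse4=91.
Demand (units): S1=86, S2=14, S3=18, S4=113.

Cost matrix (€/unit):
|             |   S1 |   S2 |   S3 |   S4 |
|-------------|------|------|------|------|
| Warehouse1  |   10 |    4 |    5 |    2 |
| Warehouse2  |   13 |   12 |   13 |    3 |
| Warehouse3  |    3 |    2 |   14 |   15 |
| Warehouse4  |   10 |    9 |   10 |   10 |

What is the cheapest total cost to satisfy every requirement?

Optimal allocation:
  Warehouse1–S4: 36 × €2 = €72
  Warehouse2–S4: 74 × €3 = €222
  Warehouse3–S1: 30 × €3 = €90
  Warehouse4–S1: 56 × €10 = €560
  Warehouse4–S2: 14 × €9 = €126
  Warehouse4–S3: 18 × €10 = €180
  Warehouse4–S4: 3 × €10 = €30
Total = 72 + 222 + 90 + 560 + 126 + 180 + 30 = €1280.
(Supply check: Warehouse1 ships 36; Warehouse2 ships 74; Warehouse3 ships 30; Warehouse4 ships 91.)

1280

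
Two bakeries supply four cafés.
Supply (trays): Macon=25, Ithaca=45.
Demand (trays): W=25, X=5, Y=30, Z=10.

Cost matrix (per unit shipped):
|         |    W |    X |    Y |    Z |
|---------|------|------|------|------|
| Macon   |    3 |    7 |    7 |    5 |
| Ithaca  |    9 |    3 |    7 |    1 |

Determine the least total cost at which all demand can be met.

Optimal allocation:
  Macon→W: 25 × 3 = 75
  Ithaca→X: 5 × 3 = 15
  Ithaca→Y: 30 × 7 = 210
  Ithaca→Z: 10 × 1 = 10
Total = 75 + 15 + 210 + 10 = 310.

310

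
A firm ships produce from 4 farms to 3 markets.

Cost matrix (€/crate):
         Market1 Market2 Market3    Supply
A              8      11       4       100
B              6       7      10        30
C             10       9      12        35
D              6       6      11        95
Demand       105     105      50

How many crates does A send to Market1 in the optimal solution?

Solving gives:
  A–Market1: 50 × €8 = €400
  A–Market3: 50 × €4 = €200
  B–Market1: 30 × €6 = €180
  C–Market2: 35 × €9 = €315
  D–Market1: 25 × €6 = €150
  D–Market2: 70 × €6 = €420
Total cost = €1665.
So A→Market1 carries 50 crates.

50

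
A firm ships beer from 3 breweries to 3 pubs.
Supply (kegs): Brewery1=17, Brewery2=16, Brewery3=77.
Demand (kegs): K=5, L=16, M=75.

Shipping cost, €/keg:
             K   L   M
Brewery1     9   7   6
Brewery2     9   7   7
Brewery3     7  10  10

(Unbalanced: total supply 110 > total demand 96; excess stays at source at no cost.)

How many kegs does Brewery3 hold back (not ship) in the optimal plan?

14

An optimal plan:
  Brewery1->M: 17 × €6 = €102
  Brewery2->L: 16 × €7 = €112
  Brewery3->K: 5 × €7 = €35
  Brewery3->M: 58 × €10 = €580
Total cost = €829.
Brewery3 ships 63 of its 77, leaving 14.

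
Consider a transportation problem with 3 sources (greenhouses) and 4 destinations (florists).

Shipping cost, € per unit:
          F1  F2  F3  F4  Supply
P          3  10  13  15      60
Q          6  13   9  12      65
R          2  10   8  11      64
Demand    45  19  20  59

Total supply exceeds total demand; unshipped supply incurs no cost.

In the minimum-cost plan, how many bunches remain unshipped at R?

0

An optimal plan:
  P->F1: 41 × €3 = €123
  P->F2: 19 × €10 = €190
  Q->F3: 19 × €9 = €171
  R->F1: 4 × €2 = €8
  R->F3: 1 × €8 = €8
  R->F4: 59 × €11 = €649
Total cost = €1149.
R ships 64 of its 64, leaving 0.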